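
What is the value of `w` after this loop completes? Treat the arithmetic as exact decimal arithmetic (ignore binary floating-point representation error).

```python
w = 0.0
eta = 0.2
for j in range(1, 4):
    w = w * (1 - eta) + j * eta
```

Let's trace through this code step by step.

Initialize: w = 0.0
Initialize: eta = 0.2
Entering loop: for j in range(1, 4):
After iteration 1: j = 1, w = 0.2
After iteration 2: j = 2, w = 0.56
After iteration 3: j = 3, w = 1.048
Loop ends.

Final answer: 1.048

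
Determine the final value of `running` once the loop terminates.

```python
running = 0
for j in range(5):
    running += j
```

Let's trace through this code step by step.

Initialize: running = 0
Entering loop: for j in range(5):
After iteration 1: j = 0, running = 0
After iteration 2: j = 1, running = 1
After iteration 3: j = 2, running = 3
After iteration 4: j = 3, running = 6
After iteration 5: j = 4, running = 10
Loop ends.

Final answer: 10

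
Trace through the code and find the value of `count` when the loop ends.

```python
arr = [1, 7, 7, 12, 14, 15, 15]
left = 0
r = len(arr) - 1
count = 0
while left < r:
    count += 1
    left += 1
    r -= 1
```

Let's trace through this code step by step.

Initialize: arr = [1, 7, 7, 12, 14, 15, 15]
Initialize: left = 0
Initialize: r = 6
Initialize: count = 0
Entering loop: while left < r:
After iteration 1: left = 1, r = 5, count = 1
After iteration 2: left = 2, r = 4, count = 2
After iteration 3: left = 3, r = 3, count = 3
Loop ends.

Final answer: 3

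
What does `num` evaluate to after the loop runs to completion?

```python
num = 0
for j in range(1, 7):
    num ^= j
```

Let's trace through this code step by step.

Initialize: num = 0
Entering loop: for j in range(1, 7):
After iteration 1: j = 1, num = 1
After iteration 2: j = 2, num = 3
After iteration 3: j = 3, num = 0
After iteration 4: j = 4, num = 4
After iteration 5: j = 5, num = 1
After iteration 6: j = 6, num = 7
Loop ends.

Final answer: 7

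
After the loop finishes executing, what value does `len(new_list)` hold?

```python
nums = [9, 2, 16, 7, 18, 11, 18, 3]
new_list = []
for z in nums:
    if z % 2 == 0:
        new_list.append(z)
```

Let's trace through this code step by step.

Initialize: nums = [9, 2, 16, 7, 18, 11, 18, 3]
Initialize: new_list = []
Entering loop: for z in nums:
After iteration 1: z = 9, new_list = []
After iteration 2: z = 2, new_list = [2]
After iteration 3: z = 16, new_list = [2, 16]
After iteration 4: z = 7, new_list = [2, 16]
After iteration 5: z = 18, new_list = [2, 16, 18]
After iteration 6: z = 11, new_list = [2, 16, 18]
After iteration 7: z = 18, new_list = [2, 16, 18, 18]
After iteration 8: z = 3, new_list = [2, 16, 18, 18]
Loop ends.
len(new_list) = 4

Final answer: 4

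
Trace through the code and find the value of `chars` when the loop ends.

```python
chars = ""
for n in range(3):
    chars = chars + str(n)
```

Let's trace through this code step by step.

Initialize: chars = ''
Entering loop: for n in range(3):
After iteration 1: n = 0, chars = '0'
After iteration 2: n = 1, chars = '01'
After iteration 3: n = 2, chars = '012'
Loop ends.

Final answer: '012'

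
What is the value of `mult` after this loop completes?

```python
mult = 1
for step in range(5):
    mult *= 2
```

Let's trace through this code step by step.

Initialize: mult = 1
Entering loop: for step in range(5):
After iteration 1: step = 0, mult = 2
After iteration 2: step = 1, mult = 4
After iteration 3: step = 2, mult = 8
After iteration 4: step = 3, mult = 16
After iteration 5: step = 4, mult = 32
Loop ends.

Final answer: 32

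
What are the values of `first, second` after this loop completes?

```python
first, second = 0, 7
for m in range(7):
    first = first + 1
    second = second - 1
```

Let's trace through this code step by step.

Initialize: first = 0
Initialize: second = 7
Entering loop: for m in range(7):
After iteration 1: m = 0, first = 1, second = 6
After iteration 2: m = 1, first = 2, second = 5
After iteration 3: m = 2, first = 3, second = 4
After iteration 4: m = 3, first = 4, second = 3
After iteration 5: m = 4, first = 5, second = 2
After iteration 6: m = 5, first = 6, second = 1
After iteration 7: m = 6, first = 7, second = 0
Loop ends.

Final answer: 7, 0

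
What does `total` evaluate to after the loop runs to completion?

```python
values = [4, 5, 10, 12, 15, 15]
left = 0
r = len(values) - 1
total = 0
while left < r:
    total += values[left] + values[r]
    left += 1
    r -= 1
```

Let's trace through this code step by step.

Initialize: values = [4, 5, 10, 12, 15, 15]
Initialize: left = 0
Initialize: r = 5
Initialize: total = 0
Entering loop: while left < r:
After iteration 1: left = 1, r = 4, total = 19
After iteration 2: left = 2, r = 3, total = 39
After iteration 3: left = 3, r = 2, total = 61
Loop ends.

Final answer: 61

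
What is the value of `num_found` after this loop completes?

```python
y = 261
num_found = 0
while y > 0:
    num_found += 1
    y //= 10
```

Let's trace through this code step by step.

Initialize: y = 261
Initialize: num_found = 0
Entering loop: while y > 0:
After iteration 1: y = 26, num_found = 1
After iteration 2: y = 2, num_found = 2
After iteration 3: y = 0, num_found = 3
Loop ends.

Final answer: 3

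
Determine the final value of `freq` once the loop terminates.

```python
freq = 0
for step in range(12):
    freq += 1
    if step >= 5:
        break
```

Let's trace through this code step by step.

Initialize: freq = 0
Entering loop: for step in range(12):
After iteration 1: step = 0, freq = 1
After iteration 2: step = 1, freq = 2
After iteration 3: step = 2, freq = 3
After iteration 4: step = 3, freq = 4
After iteration 5: step = 4, freq = 5
After iteration 6: step = 5, freq = 6
Loop ends.

Final answer: 6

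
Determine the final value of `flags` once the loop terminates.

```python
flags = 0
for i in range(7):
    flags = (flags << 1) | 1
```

Let's trace through this code step by step.

Initialize: flags = 0
Entering loop: for i in range(7):
After iteration 1: i = 0, flags = 1
After iteration 2: i = 1, flags = 3
After iteration 3: i = 2, flags = 7
After iteration 4: i = 3, flags = 15
After iteration 5: i = 4, flags = 31
After iteration 6: i = 5, flags = 63
After iteration 7: i = 6, flags = 127
Loop ends.

Final answer: 127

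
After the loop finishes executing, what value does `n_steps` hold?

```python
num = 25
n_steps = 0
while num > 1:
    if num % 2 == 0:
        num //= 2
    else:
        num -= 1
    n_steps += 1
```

Let's trace through this code step by step.

Initialize: num = 25
Initialize: n_steps = 0
Entering loop: while num > 1:
After iteration 1: num = 24, n_steps = 1
After iteration 2: num = 12, n_steps = 2
After iteration 3: num = 6, n_steps = 3
After iteration 4: num = 3, n_steps = 4
After iteration 5: num = 2, n_steps = 5
After iteration 6: num = 1, n_steps = 6
Loop ends.

Final answer: 6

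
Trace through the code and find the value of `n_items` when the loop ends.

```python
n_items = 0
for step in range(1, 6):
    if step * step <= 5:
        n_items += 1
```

Let's trace through this code step by step.

Initialize: n_items = 0
Entering loop: for step in range(1, 6):
After iteration 1: step = 1, n_items = 1
After iteration 2: step = 2, n_items = 2
After iteration 3: step = 3, n_items = 2
After iteration 4: step = 4, n_items = 2
After iteration 5: step = 5, n_items = 2
Loop ends.

Final answer: 2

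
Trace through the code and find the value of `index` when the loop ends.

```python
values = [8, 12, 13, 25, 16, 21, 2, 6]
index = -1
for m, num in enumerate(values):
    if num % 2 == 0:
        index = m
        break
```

Let's trace through this code step by step.

Initialize: values = [8, 12, 13, 25, 16, 21, 2, 6]
Initialize: index = -1
Entering loop: for m, num in enumerate(values):
After iteration 1: m = 0, num = 8, index = 0
Loop ends.

Final answer: 0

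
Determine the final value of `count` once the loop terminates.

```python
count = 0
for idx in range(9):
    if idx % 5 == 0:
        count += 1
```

Let's trace through this code step by step.

Initialize: count = 0
Entering loop: for idx in range(9):
After iteration 1: idx = 0, count = 1
After iteration 2: idx = 1, count = 1
After iteration 3: idx = 2, count = 1
After iteration 4: idx = 3, count = 1
After iteration 5: idx = 4, count = 1
After iteration 6: idx = 5, count = 2
After iteration 7: idx = 6, count = 2
After iteration 8: idx = 7, count = 2
After iteration 9: idx = 8, count = 2
Loop ends.

Final answer: 2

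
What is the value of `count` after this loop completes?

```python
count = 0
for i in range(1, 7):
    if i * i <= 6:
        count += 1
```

Let's trace through this code step by step.

Initialize: count = 0
Entering loop: for i in range(1, 7):
After iteration 1: i = 1, count = 1
After iteration 2: i = 2, count = 2
After iteration 3: i = 3, count = 2
After iteration 4: i = 4, count = 2
After iteration 5: i = 5, count = 2
After iteration 6: i = 6, count = 2
Loop ends.

Final answer: 2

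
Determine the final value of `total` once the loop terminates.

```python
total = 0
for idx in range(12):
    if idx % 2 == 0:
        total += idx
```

Let's trace through this code step by step.

Initialize: total = 0
Entering loop: for idx in range(12):
After iteration 1: idx = 0, total = 0
After iteration 2: idx = 1, total = 0
After iteration 3: idx = 2, total = 2
After iteration 4: idx = 3, total = 2
After iteration 5: idx = 4, total = 6
After iteration 6: idx = 5, total = 6
After iteration 7: idx = 6, total = 12
After iteration 8: idx = 7, total = 12
After iteration 9: idx = 8, total = 20
After iteration 10: idx = 9, total = 20
After iteration 11: idx = 10, total = 30
After iteration 12: idx = 11, total = 30
Loop ends.

Final answer: 30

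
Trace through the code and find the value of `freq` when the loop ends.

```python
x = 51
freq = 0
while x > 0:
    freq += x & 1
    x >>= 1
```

Let's trace through this code step by step.

Initialize: x = 51
Initialize: freq = 0
Entering loop: while x > 0:
After iteration 1: x = 25, freq = 1
After iteration 2: x = 12, freq = 2
After iteration 3: x = 6, freq = 2
After iteration 4: x = 3, freq = 2
After iteration 5: x = 1, freq = 3
After iteration 6: x = 0, freq = 4
Loop ends.

Final answer: 4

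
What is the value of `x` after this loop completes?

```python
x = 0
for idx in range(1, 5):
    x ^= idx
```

Let's trace through this code step by step.

Initialize: x = 0
Entering loop: for idx in range(1, 5):
After iteration 1: idx = 1, x = 1
After iteration 2: idx = 2, x = 3
After iteration 3: idx = 3, x = 0
After iteration 4: idx = 4, x = 4
Loop ends.

Final answer: 4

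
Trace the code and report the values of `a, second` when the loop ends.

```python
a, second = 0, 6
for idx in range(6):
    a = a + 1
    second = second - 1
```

Let's trace through this code step by step.

Initialize: a = 0
Initialize: second = 6
Entering loop: for idx in range(6):
After iteration 1: idx = 0, a = 1, second = 5
After iteration 2: idx = 1, a = 2, second = 4
After iteration 3: idx = 2, a = 3, second = 3
After iteration 4: idx = 3, a = 4, second = 2
After iteration 5: idx = 4, a = 5, second = 1
After iteration 6: idx = 5, a = 6, second = 0
Loop ends.

Final answer: 6, 0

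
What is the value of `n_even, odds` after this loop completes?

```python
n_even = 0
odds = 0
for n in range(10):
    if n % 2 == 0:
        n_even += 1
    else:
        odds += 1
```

Let's trace through this code step by step.

Initialize: n_even = 0
Initialize: odds = 0
Entering loop: for n in range(10):
After iteration 1: n = 0, n_even = 1, odds = 0
After iteration 2: n = 1, n_even = 1, odds = 1
After iteration 3: n = 2, n_even = 2, odds = 1
After iteration 4: n = 3, n_even = 2, odds = 2
After iteration 5: n = 4, n_even = 3, odds = 2
After iteration 6: n = 5, n_even = 3, odds = 3
After iteration 7: n = 6, n_even = 4, odds = 3
After iteration 8: n = 7, n_even = 4, odds = 4
After iteration 9: n = 8, n_even = 5, odds = 4
After iteration 10: n = 9, n_even = 5, odds = 5
Loop ends.

Final answer: 5, 5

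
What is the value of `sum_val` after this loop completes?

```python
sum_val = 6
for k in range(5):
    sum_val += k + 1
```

Let's trace through this code step by step.

Initialize: sum_val = 6
Entering loop: for k in range(5):
After iteration 1: k = 0, sum_val = 7
After iteration 2: k = 1, sum_val = 9
After iteration 3: k = 2, sum_val = 12
After iteration 4: k = 3, sum_val = 16
After iteration 5: k = 4, sum_val = 21
Loop ends.

Final answer: 21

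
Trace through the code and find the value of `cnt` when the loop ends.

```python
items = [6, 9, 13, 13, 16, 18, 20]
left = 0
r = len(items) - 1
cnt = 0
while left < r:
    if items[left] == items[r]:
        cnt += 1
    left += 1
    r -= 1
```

Let's trace through this code step by step.

Initialize: items = [6, 9, 13, 13, 16, 18, 20]
Initialize: left = 0
Initialize: r = 6
Initialize: cnt = 0
Entering loop: while left < r:
After iteration 1: left = 1, r = 5, cnt = 0
After iteration 2: left = 2, r = 4, cnt = 0
After iteration 3: left = 3, r = 3, cnt = 0
Loop ends.

Final answer: 0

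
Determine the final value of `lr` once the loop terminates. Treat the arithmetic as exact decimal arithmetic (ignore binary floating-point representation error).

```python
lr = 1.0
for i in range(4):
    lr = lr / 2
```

Let's trace through this code step by step.

Initialize: lr = 1.0
Entering loop: for i in range(4):
After iteration 1: i = 0, lr = 0.5
After iteration 2: i = 1, lr = 0.25
After iteration 3: i = 2, lr = 0.125
After iteration 4: i = 3, lr = 0.0625
Loop ends.

Final answer: 0.0625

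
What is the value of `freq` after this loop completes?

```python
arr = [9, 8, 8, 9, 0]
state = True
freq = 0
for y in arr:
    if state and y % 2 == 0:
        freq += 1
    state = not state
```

Let's trace through this code step by step.

Initialize: arr = [9, 8, 8, 9, 0]
Initialize: state = True
Initialize: freq = 0
Entering loop: for y in arr:
After iteration 1: y = 9, state = False, freq = 0
After iteration 2: y = 8, state = True, freq = 0
After iteration 3: y = 8, state = False, freq = 1
After iteration 4: y = 9, state = True, freq = 1
After iteration 5: y = 0, state = False, freq = 2
Loop ends.

Final answer: 2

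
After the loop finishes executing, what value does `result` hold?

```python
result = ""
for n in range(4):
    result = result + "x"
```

Let's trace through this code step by step.

Initialize: result = ''
Entering loop: for n in range(4):
After iteration 1: n = 0, result = 'x'
After iteration 2: n = 1, result = 'xx'
After iteration 3: n = 2, result = 'xxx'
After iteration 4: n = 3, result = 'xxxx'
Loop ends.

Final answer: 'xxxx'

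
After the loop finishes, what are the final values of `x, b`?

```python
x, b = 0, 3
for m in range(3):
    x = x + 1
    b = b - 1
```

Let's trace through this code step by step.

Initialize: x = 0
Initialize: b = 3
Entering loop: for m in range(3):
After iteration 1: m = 0, x = 1, b = 2
After iteration 2: m = 1, x = 2, b = 1
After iteration 3: m = 2, x = 3, b = 0
Loop ends.

Final answer: 3, 0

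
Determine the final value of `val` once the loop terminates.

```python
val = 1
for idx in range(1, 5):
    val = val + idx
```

Let's trace through this code step by step.

Initialize: val = 1
Entering loop: for idx in range(1, 5):
After iteration 1: idx = 1, val = 2
After iteration 2: idx = 2, val = 4
After iteration 3: idx = 3, val = 7
After iteration 4: idx = 4, val = 11
Loop ends.

Final answer: 11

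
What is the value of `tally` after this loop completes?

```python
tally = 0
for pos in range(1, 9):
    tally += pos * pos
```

Let's trace through this code step by step.

Initialize: tally = 0
Entering loop: for pos in range(1, 9):
After iteration 1: pos = 1, tally = 1
After iteration 2: pos = 2, tally = 5
After iteration 3: pos = 3, tally = 14
After iteration 4: pos = 4, tally = 30
After iteration 5: pos = 5, tally = 55
After iteration 6: pos = 6, tally = 91
After iteration 7: pos = 7, tally = 140
After iteration 8: pos = 8, tally = 204
Loop ends.

Final answer: 204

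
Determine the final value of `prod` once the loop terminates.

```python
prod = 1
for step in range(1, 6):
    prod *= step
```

Let's trace through this code step by step.

Initialize: prod = 1
Entering loop: for step in range(1, 6):
After iteration 1: step = 1, prod = 1
After iteration 2: step = 2, prod = 2
After iteration 3: step = 3, prod = 6
After iteration 4: step = 4, prod = 24
After iteration 5: step = 5, prod = 120
Loop ends.

Final answer: 120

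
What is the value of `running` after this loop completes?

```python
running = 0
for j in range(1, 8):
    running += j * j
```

Let's trace through this code step by step.

Initialize: running = 0
Entering loop: for j in range(1, 8):
After iteration 1: j = 1, running = 1
After iteration 2: j = 2, running = 5
After iteration 3: j = 3, running = 14
After iteration 4: j = 4, running = 30
After iteration 5: j = 5, running = 55
After iteration 6: j = 6, running = 91
After iteration 7: j = 7, running = 140
Loop ends.

Final answer: 140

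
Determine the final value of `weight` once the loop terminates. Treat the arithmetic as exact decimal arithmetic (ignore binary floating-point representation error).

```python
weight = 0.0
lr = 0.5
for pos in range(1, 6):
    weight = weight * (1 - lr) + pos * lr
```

Let's trace through this code step by step.

Initialize: weight = 0.0
Initialize: lr = 0.5
Entering loop: for pos in range(1, 6):
After iteration 1: pos = 1, weight = 0.5
After iteration 2: pos = 2, weight = 1.25
After iteration 3: pos = 3, weight = 2.125
After iteration 4: pos = 4, weight = 3.0625
After iteration 5: pos = 5, weight = 4.03125
Loop ends.

Final answer: 4.03125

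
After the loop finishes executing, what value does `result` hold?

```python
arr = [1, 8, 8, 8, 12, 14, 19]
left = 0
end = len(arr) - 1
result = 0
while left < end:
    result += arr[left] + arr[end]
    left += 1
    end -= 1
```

Let's trace through this code step by step.

Initialize: arr = [1, 8, 8, 8, 12, 14, 19]
Initialize: left = 0
Initialize: end = 6
Initialize: result = 0
Entering loop: while left < end:
After iteration 1: left = 1, end = 5, result = 20
After iteration 2: left = 2, end = 4, result = 42
After iteration 3: left = 3, end = 3, result = 62
Loop ends.

Final answer: 62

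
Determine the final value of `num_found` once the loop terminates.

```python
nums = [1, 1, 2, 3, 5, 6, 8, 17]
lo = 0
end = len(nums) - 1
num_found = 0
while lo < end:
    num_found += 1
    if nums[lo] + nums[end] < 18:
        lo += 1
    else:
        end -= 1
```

Let's trace through this code step by step.

Initialize: nums = [1, 1, 2, 3, 5, 6, 8, 17]
Initialize: lo = 0
Initialize: end = 7
Initialize: num_found = 0
Entering loop: while lo < end:
After iteration 1: lo = 0, end = 6, num_found = 1
After iteration 2: lo = 1, end = 6, num_found = 2
After iteration 3: lo = 2, end = 6, num_found = 3
After iteration 4: lo = 3, end = 6, num_found = 4
After iteration 5: lo = 4, end = 6, num_found = 5
After iteration 6: lo = 5, end = 6, num_found = 6
After iteration 7: lo = 6, end = 6, num_found = 7
Loop ends.

Final answer: 7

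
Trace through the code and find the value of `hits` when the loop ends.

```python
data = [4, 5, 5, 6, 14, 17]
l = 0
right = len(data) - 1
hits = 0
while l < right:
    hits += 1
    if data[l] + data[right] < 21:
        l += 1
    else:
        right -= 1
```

Let's trace through this code step by step.

Initialize: data = [4, 5, 5, 6, 14, 17]
Initialize: l = 0
Initialize: right = 5
Initialize: hits = 0
Entering loop: while l < right:
After iteration 1: l = 0, right = 4, hits = 1
After iteration 2: l = 1, right = 4, hits = 2
After iteration 3: l = 2, right = 4, hits = 3
After iteration 4: l = 3, right = 4, hits = 4
After iteration 5: l = 4, right = 4, hits = 5
Loop ends.

Final answer: 5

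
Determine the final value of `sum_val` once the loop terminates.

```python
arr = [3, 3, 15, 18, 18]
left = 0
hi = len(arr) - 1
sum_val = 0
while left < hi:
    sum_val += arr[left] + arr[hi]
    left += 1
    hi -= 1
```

Let's trace through this code step by step.

Initialize: arr = [3, 3, 15, 18, 18]
Initialize: left = 0
Initialize: hi = 4
Initialize: sum_val = 0
Entering loop: while left < hi:
After iteration 1: left = 1, hi = 3, sum_val = 21
After iteration 2: left = 2, hi = 2, sum_val = 42
Loop ends.

Final answer: 42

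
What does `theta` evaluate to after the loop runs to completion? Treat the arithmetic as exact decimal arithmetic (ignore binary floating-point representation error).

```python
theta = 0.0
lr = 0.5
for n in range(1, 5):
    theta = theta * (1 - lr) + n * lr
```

Let's trace through this code step by step.

Initialize: theta = 0.0
Initialize: lr = 0.5
Entering loop: for n in range(1, 5):
After iteration 1: n = 1, theta = 0.5
After iteration 2: n = 2, theta = 1.25
After iteration 3: n = 3, theta = 2.125
After iteration 4: n = 4, theta = 3.0625
Loop ends.

Final answer: 3.0625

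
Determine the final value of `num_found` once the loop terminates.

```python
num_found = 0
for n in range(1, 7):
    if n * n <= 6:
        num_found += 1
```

Let's trace through this code step by step.

Initialize: num_found = 0
Entering loop: for n in range(1, 7):
After iteration 1: n = 1, num_found = 1
After iteration 2: n = 2, num_found = 2
After iteration 3: n = 3, num_found = 2
After iteration 4: n = 4, num_found = 2
After iteration 5: n = 5, num_found = 2
After iteration 6: n = 6, num_found = 2
Loop ends.

Final answer: 2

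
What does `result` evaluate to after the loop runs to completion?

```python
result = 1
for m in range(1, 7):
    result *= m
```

Let's trace through this code step by step.

Initialize: result = 1
Entering loop: for m in range(1, 7):
After iteration 1: m = 1, result = 1
After iteration 2: m = 2, result = 2
After iteration 3: m = 3, result = 6
After iteration 4: m = 4, result = 24
After iteration 5: m = 5, result = 120
After iteration 6: m = 6, result = 720
Loop ends.

Final answer: 720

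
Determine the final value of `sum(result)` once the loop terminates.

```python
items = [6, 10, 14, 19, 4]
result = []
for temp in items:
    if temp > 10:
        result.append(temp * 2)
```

Let's trace through this code step by step.

Initialize: items = [6, 10, 14, 19, 4]
Initialize: result = []
Entering loop: for temp in items:
After iteration 1: temp = 6, result = []
After iteration 2: temp = 10, result = []
After iteration 3: temp = 14, result = [28]
After iteration 4: temp = 19, result = [28, 38]
After iteration 5: temp = 4, result = [28, 38]
Loop ends.
sum(result) = 66

Final answer: 66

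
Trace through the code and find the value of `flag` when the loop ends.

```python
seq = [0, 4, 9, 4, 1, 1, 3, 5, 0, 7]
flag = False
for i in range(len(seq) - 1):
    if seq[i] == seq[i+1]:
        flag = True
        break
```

Let's trace through this code step by step.

Initialize: seq = [0, 4, 9, 4, 1, 1, 3, 5, 0, 7]
Initialize: flag = False
Entering loop: for i in range(len(seq) - 1):
After iteration 1: i = 0, flag = False
After iteration 2: i = 1, flag = False
After iteration 3: i = 2, flag = False
After iteration 4: i = 3, flag = False
After iteration 5: i = 4, flag = True
Loop ends.

Final answer: True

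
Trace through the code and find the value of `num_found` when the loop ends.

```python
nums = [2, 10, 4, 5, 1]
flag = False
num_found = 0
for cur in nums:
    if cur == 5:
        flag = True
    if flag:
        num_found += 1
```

Let's trace through this code step by step.

Initialize: nums = [2, 10, 4, 5, 1]
Initialize: flag = False
Initialize: num_found = 0
Entering loop: for cur in nums:
After iteration 1: cur = 2, flag = False, num_found = 0
After iteration 2: cur = 10, flag = False, num_found = 0
After iteration 3: cur = 4, flag = False, num_found = 0
After iteration 4: cur = 5, flag = True, num_found = 1
After iteration 5: cur = 1, flag = True, num_found = 2
Loop ends.

Final answer: 2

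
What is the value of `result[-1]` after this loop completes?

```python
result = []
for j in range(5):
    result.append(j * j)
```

Let's trace through this code step by step.

Initialize: result = []
Entering loop: for j in range(5):
After iteration 1: j = 0, result = [0]
After iteration 2: j = 1, result = [0, 1]
After iteration 3: j = 2, result = [0, 1, 4]
After iteration 4: j = 3, result = [0, 1, 4, 9]
After iteration 5: j = 4, result = [0, 1, 4, 9, 16]
Loop ends.
result[-1] = 16

Final answer: 16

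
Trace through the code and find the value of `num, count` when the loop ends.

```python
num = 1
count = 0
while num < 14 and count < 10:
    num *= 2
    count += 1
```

Let's trace through this code step by step.

Initialize: num = 1
Initialize: count = 0
Entering loop: while num < 14 and count < 10:
After iteration 1: num = 2, count = 1
After iteration 2: num = 4, count = 2
After iteration 3: num = 8, count = 3
After iteration 4: num = 16, count = 4
Loop ends.

Final answer: 16, 4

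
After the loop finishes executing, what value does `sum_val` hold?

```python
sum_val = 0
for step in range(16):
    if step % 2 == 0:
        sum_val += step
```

Let's trace through this code step by step.

Initialize: sum_val = 0
Entering loop: for step in range(16):
After iteration 1: step = 0, sum_val = 0
After iteration 2: step = 1, sum_val = 0
After iteration 3: step = 2, sum_val = 2
After iteration 4: step = 3, sum_val = 2
After iteration 5: step = 4, sum_val = 6
After iteration 6: step = 5, sum_val = 6
After iteration 7: step = 6, sum_val = 12
After iteration 8: step = 7, sum_val = 12
After iteration 9: step = 8, sum_val = 20
After iteration 10: step = 9, sum_val = 20
After iteration 11: step = 10, sum_val = 30
After iteration 12: step = 11, sum_val = 30
After iteration 13: step = 12, sum_val = 42
After iteration 14: step = 13, sum_val = 42
After iteration 15: step = 14, sum_val = 56
After iteration 16: step = 15, sum_val = 56
Loop ends.

Final answer: 56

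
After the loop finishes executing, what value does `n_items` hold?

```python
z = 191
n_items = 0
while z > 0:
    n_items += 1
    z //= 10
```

Let's trace through this code step by step.

Initialize: z = 191
Initialize: n_items = 0
Entering loop: while z > 0:
After iteration 1: z = 19, n_items = 1
After iteration 2: z = 1, n_items = 2
After iteration 3: z = 0, n_items = 3
Loop ends.

Final answer: 3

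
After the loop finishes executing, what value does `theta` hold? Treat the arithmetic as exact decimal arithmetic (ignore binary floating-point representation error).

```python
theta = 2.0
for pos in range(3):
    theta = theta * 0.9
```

Let's trace through this code step by step.

Initialize: theta = 2.0
Entering loop: for pos in range(3):
After iteration 1: pos = 0, theta = 1.8
After iteration 2: pos = 1, theta = 1.62
After iteration 3: pos = 2, theta = 1.458
Loop ends.

Final answer: 1.458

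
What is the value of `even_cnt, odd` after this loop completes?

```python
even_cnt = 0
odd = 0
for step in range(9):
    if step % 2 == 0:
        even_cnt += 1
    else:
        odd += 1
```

Let's trace through this code step by step.

Initialize: even_cnt = 0
Initialize: odd = 0
Entering loop: for step in range(9):
After iteration 1: step = 0, even_cnt = 1, odd = 0
After iteration 2: step = 1, even_cnt = 1, odd = 1
After iteration 3: step = 2, even_cnt = 2, odd = 1
After iteration 4: step = 3, even_cnt = 2, odd = 2
After iteration 5: step = 4, even_cnt = 3, odd = 2
After iteration 6: step = 5, even_cnt = 3, odd = 3
After iteration 7: step = 6, even_cnt = 4, odd = 3
After iteration 8: step = 7, even_cnt = 4, odd = 4
After iteration 9: step = 8, even_cnt = 5, odd = 4
Loop ends.

Final answer: 5, 4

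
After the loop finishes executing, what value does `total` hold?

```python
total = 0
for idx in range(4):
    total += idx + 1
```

Let's trace through this code step by step.

Initialize: total = 0
Entering loop: for idx in range(4):
After iteration 1: idx = 0, total = 1
After iteration 2: idx = 1, total = 3
After iteration 3: idx = 2, total = 6
After iteration 4: idx = 3, total = 10
Loop ends.

Final answer: 10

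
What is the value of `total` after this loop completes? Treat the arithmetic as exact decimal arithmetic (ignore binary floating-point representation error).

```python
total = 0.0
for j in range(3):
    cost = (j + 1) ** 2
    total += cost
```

Let's trace through this code step by step.

Initialize: total = 0.0
Entering loop: for j in range(3):
After iteration 1: j = 0, total = 1.0, cost = 1
After iteration 2: j = 1, total = 5.0, cost = 4
After iteration 3: j = 2, total = 14.0, cost = 9
Loop ends.

Final answer: 14.0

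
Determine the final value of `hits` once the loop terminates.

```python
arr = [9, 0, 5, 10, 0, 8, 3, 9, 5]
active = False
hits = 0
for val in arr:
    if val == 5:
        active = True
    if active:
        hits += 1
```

Let's trace through this code step by step.

Initialize: arr = [9, 0, 5, 10, 0, 8, 3, 9, 5]
Initialize: active = False
Initialize: hits = 0
Entering loop: for val in arr:
After iteration 1: val = 9, active = False, hits = 0
After iteration 2: val = 0, active = False, hits = 0
After iteration 3: val = 5, active = True, hits = 1
After iteration 4: val = 10, active = True, hits = 2
After iteration 5: val = 0, active = True, hits = 3
After iteration 6: val = 8, active = True, hits = 4
After iteration 7: val = 3, active = True, hits = 5
After iteration 8: val = 9, active = True, hits = 6
After iteration 9: val = 5, active = True, hits = 7
Loop ends.

Final answer: 7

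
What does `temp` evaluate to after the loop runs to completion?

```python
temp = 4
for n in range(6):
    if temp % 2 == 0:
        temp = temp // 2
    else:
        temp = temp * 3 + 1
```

Let's trace through this code step by step.

Initialize: temp = 4
Entering loop: for n in range(6):
After iteration 1: n = 0, temp = 2
After iteration 2: n = 1, temp = 1
After iteration 3: n = 2, temp = 4
After iteration 4: n = 3, temp = 2
After iteration 5: n = 4, temp = 1
After iteration 6: n = 5, temp = 4
Loop ends.

Final answer: 4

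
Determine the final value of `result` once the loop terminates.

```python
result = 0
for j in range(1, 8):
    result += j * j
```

Let's trace through this code step by step.

Initialize: result = 0
Entering loop: for j in range(1, 8):
After iteration 1: j = 1, result = 1
After iteration 2: j = 2, result = 5
After iteration 3: j = 3, result = 14
After iteration 4: j = 4, result = 30
After iteration 5: j = 5, result = 55
After iteration 6: j = 6, result = 91
After iteration 7: j = 7, result = 140
Loop ends.

Final answer: 140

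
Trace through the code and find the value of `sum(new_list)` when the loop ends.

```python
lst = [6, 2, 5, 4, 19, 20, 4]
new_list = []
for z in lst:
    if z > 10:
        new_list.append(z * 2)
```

Let's trace through this code step by step.

Initialize: lst = [6, 2, 5, 4, 19, 20, 4]
Initialize: new_list = []
Entering loop: for z in lst:
After iteration 1: z = 6, new_list = []
After iteration 2: z = 2, new_list = []
After iteration 3: z = 5, new_list = []
After iteration 4: z = 4, new_list = []
After iteration 5: z = 19, new_list = [38]
After iteration 6: z = 20, new_list = [38, 40]
After iteration 7: z = 4, new_list = [38, 40]
Loop ends.
sum(new_list) = 78

Final answer: 78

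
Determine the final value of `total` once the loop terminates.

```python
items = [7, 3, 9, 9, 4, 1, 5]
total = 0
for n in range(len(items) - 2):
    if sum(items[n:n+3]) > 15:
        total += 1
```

Let's trace through this code step by step.

Initialize: items = [7, 3, 9, 9, 4, 1, 5]
Initialize: total = 0
Entering loop: for n in range(len(items) - 2):
After iteration 1: n = 0, total = 1
After iteration 2: n = 1, total = 2
After iteration 3: n = 2, total = 3
After iteration 4: n = 3, total = 3
After iteration 5: n = 4, total = 3
Loop ends.

Final answer: 3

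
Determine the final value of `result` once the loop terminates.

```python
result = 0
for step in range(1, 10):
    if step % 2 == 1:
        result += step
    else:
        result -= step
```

Let's trace through this code step by step.

Initialize: result = 0
Entering loop: for step in range(1, 10):
After iteration 1: step = 1, result = 1
After iteration 2: step = 2, result = -1
After iteration 3: step = 3, result = 2
After iteration 4: step = 4, result = -2
After iteration 5: step = 5, result = 3
After iteration 6: step = 6, result = -3
After iteration 7: step = 7, result = 4
After iteration 8: step = 8, result = -4
After iteration 9: step = 9, result = 5
Loop ends.

Final answer: 5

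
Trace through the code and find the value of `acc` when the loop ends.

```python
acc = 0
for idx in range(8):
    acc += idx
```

Let's trace through this code step by step.

Initialize: acc = 0
Entering loop: for idx in range(8):
After iteration 1: idx = 0, acc = 0
After iteration 2: idx = 1, acc = 1
After iteration 3: idx = 2, acc = 3
After iteration 4: idx = 3, acc = 6
After iteration 5: idx = 4, acc = 10
After iteration 6: idx = 5, acc = 15
After iteration 7: idx = 6, acc = 21
After iteration 8: idx = 7, acc = 28
Loop ends.

Final answer: 28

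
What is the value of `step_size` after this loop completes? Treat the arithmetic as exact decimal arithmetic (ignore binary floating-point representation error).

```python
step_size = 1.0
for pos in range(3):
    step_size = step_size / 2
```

Let's trace through this code step by step.

Initialize: step_size = 1.0
Entering loop: for pos in range(3):
After iteration 1: pos = 0, step_size = 0.5
After iteration 2: pos = 1, step_size = 0.25
After iteration 3: pos = 2, step_size = 0.125
Loop ends.

Final answer: 0.125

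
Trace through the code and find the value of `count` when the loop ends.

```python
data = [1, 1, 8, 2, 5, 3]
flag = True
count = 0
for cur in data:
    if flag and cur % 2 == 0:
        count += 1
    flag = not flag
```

Let's trace through this code step by step.

Initialize: data = [1, 1, 8, 2, 5, 3]
Initialize: flag = True
Initialize: count = 0
Entering loop: for cur in data:
After iteration 1: cur = 1, flag = False, count = 0
After iteration 2: cur = 1, flag = True, count = 0
After iteration 3: cur = 8, flag = False, count = 1
After iteration 4: cur = 2, flag = True, count = 1
After iteration 5: cur = 5, flag = False, count = 1
After iteration 6: cur = 3, flag = True, count = 1
Loop ends.

Final answer: 1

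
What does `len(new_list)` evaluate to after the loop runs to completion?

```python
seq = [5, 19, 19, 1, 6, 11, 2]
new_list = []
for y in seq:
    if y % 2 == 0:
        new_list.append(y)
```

Let's trace through this code step by step.

Initialize: seq = [5, 19, 19, 1, 6, 11, 2]
Initialize: new_list = []
Entering loop: for y in seq:
After iteration 1: y = 5, new_list = []
After iteration 2: y = 19, new_list = []
After iteration 3: y = 19, new_list = []
After iteration 4: y = 1, new_list = []
After iteration 5: y = 6, new_list = [6]
After iteration 6: y = 11, new_list = [6]
After iteration 7: y = 2, new_list = [6, 2]
Loop ends.
len(new_list) = 2

Final answer: 2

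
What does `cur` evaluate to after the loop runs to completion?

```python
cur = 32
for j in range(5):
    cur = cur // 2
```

Let's trace through this code step by step.

Initialize: cur = 32
Entering loop: for j in range(5):
After iteration 1: j = 0, cur = 16
After iteration 2: j = 1, cur = 8
After iteration 3: j = 2, cur = 4
After iteration 4: j = 3, cur = 2
After iteration 5: j = 4, cur = 1
Loop ends.

Final answer: 1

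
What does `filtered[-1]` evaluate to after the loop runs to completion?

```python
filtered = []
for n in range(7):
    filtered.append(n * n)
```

Let's trace through this code step by step.

Initialize: filtered = []
Entering loop: for n in range(7):
After iteration 1: n = 0, filtered = [0]
After iteration 2: n = 1, filtered = [0, 1]
After iteration 3: n = 2, filtered = [0, 1, 4]
After iteration 4: n = 3, filtered = [0, 1, 4, 9]
After iteration 5: n = 4, filtered = [0, 1, 4, 9, 16]
After iteration 6: n = 5, filtered = [0, 1, 4, 9, 16, 25]
After iteration 7: n = 6, filtered = [0, 1, 4, 9, 16, 25, 36]
Loop ends.
filtered[-1] = 36

Final answer: 36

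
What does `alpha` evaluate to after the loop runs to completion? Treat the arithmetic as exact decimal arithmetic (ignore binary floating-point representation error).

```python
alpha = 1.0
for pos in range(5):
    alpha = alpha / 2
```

Let's trace through this code step by step.

Initialize: alpha = 1.0
Entering loop: for pos in range(5):
After iteration 1: pos = 0, alpha = 0.5
After iteration 2: pos = 1, alpha = 0.25
After iteration 3: pos = 2, alpha = 0.125
After iteration 4: pos = 3, alpha = 0.0625
After iteration 5: pos = 4, alpha = 0.03125
Loop ends.

Final answer: 0.03125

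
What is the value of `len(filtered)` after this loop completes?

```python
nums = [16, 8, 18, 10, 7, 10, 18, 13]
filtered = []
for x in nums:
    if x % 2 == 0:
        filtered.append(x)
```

Let's trace through this code step by step.

Initialize: nums = [16, 8, 18, 10, 7, 10, 18, 13]
Initialize: filtered = []
Entering loop: for x in nums:
After iteration 1: x = 16, filtered = [16]
After iteration 2: x = 8, filtered = [16, 8]
After iteration 3: x = 18, filtered = [16, 8, 18]
After iteration 4: x = 10, filtered = [16, 8, 18, 10]
After iteration 5: x = 7, filtered = [16, 8, 18, 10]
After iteration 6: x = 10, filtered = [16, 8, 18, 10, 10]
After iteration 7: x = 18, filtered = [16, 8, 18, 10, 10, 18]
After iteration 8: x = 13, filtered = [16, 8, 18, 10, 10, 18]
Loop ends.
len(filtered) = 6

Final answer: 6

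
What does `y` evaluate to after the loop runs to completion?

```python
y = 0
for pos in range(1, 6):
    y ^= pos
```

Let's trace through this code step by step.

Initialize: y = 0
Entering loop: for pos in range(1, 6):
After iteration 1: pos = 1, y = 1
After iteration 2: pos = 2, y = 3
After iteration 3: pos = 3, y = 0
After iteration 4: pos = 4, y = 4
After iteration 5: pos = 5, y = 1
Loop ends.

Final answer: 1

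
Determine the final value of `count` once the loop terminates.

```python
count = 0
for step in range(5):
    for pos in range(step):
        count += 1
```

Let's trace through this code step by step.

Initialize: count = 0
Entering loop: for step in range(5):
After iteration 1: step = 0, count = 0
After iteration 2: step = 1, count = 1, pos = 0
After iteration 3: step = 2, count = 3, pos = 1
After iteration 4: step = 3, count = 6, pos = 2
After iteration 5: step = 4, count = 10, pos = 3
Loop ends.

Final answer: 10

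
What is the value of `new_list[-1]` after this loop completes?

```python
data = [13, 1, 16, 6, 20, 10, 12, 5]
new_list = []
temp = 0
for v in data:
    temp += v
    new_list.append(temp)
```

Let's trace through this code step by step.

Initialize: data = [13, 1, 16, 6, 20, 10, 12, 5]
Initialize: new_list = []
Initialize: temp = 0
Entering loop: for v in data:
After iteration 1: v = 13, new_list = [13], temp = 13
After iteration 2: v = 1, new_list = [13, 14], temp = 14
After iteration 3: v = 16, new_list = [13, 14, 30], temp = 30
After iteration 4: v = 6, new_list = [13, 14, 30, 36], temp = 36
After iteration 5: v = 20, new_list = [13, 14, 30, 36, 56], temp = 56
After iteration 6: v = 10, new_list = [13, 14, 30, 36, 56, 66], temp = 66
After iteration 7: v = 12, new_list = [13, 14, 30, 36, 56, 66, 78], temp = 78
After iteration 8: v = 5, new_list = [13, 14, 30, 36, 56, 66, 78, 83], temp = 83
Loop ends.
new_list[-1] = 83

Final answer: 83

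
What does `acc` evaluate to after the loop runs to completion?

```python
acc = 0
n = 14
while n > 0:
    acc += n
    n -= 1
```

Let's trace through this code step by step.

Initialize: acc = 0
Initialize: n = 14
Entering loop: while n > 0:
After iteration 1: acc = 14, n = 13
After iteration 2: acc = 27, n = 12
After iteration 3: acc = 39, n = 11
After iteration 4: acc = 50, n = 10
After iteration 5: acc = 60, n = 9
After iteration 6: acc = 69, n = 8
After iteration 7: acc = 77, n = 7
After iteration 8: acc = 84, n = 6
After iteration 9: acc = 90, n = 5
After iteration 10: acc = 95, n = 4
After iteration 11: acc = 99, n = 3
After iteration 12: acc = 102, n = 2
After iteration 13: acc = 104, n = 1
After iteration 14: acc = 105, n = 0
Loop ends.

Final answer: 105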